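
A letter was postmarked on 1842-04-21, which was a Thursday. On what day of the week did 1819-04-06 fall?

Count forward from the earlier date (April 6, 1819) to the later (April 21, 1842):
Day-of-year of April 6, 1819: 96.
Day-of-year of April 21, 1842: 111.
1819 has 365 days, so 365 − 96 = 269 days remain in 1819.
Full years 1820–1841: 16 common + 6 leap = 16×365 + 6×366 = 8036 days.
Total: 269 + 8036 + 111 = 8416 days.
8416 mod 7 = 2, so 2 days before Thursday is Tuesday.

Tuesday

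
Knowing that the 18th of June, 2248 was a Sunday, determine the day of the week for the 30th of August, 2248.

Wednesday

June 2248: 30 − 18 = 12 days remain.
Then July (31): 31 days.
August 1–30, 2248: 30 days.
Total: 12 + 31 + 30 = 73 days.
73 mod 7 = 3, so 3 days after Sunday is Wednesday.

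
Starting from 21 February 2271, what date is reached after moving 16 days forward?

9 March 2271

Count 16 days after February 21, 2271:
February 2271: 28 − 21 = 7 days remain (2271 is not a leap year, so February has 28 days).
March 1–9, 2271: 9 days.
Total: 7 + 9 = 16 days.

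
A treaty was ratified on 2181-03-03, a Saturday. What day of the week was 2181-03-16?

Within March 2181: 16 − 3 = 13 days.
13 mod 7 = 6, so 6 days after Saturday is Friday.

Friday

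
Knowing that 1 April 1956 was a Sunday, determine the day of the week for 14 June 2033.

Tuesday

From April 1, 1956 to April 1, 2033: 77 years, of which 19 contain a Feb 29 — 58×365 + 19×366 = 28124 days.
(2000 is a leap year (divisible by 400).)
April 2033: 30 − 1 = 29 days remain.
Then May (31): 31 days.
June 1–14, 2033: 14 days.
Residual: 74 days.
Total: 28198 days.
28198 mod 7 = 2, so 2 days after Sunday is Tuesday.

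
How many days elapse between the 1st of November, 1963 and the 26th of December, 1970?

2612

Day-of-year of November 1, 1963: 305.
Day-of-year of December 26, 1970: 360.
1963 has 365 days, so 365 − 305 = 60 days remain in 1963.
Full years: 1964: 366; 1965: 365; 1966: 365; 1967: 365; 1968: 366; 1969: 365. Sum = 2192.
Total: 60 + 2192 + 360 = 2612 days.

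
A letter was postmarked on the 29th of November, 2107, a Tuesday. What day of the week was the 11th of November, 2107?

Friday

Count forward from the earlier date (November 11, 2107) to the later (November 29, 2107):
Within November 2107: 29 − 11 = 18 days.
18 mod 7 = 4, so 4 days before Tuesday is Friday.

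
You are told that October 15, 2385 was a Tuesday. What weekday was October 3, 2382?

Count forward from the earlier date (October 3, 2382) to the later (October 15, 2385):
Day-of-year of October 3, 2382: 276.
Day-of-year of October 15, 2385: 288.
2382 has 365 days, so 365 − 276 = 89 days remain in 2382.
Full years: 2383: 365; 2384: 366. Sum = 731.
Total: 89 + 731 + 288 = 1108 days.
1108 mod 7 = 2, so 2 days before Tuesday is Sunday.

Sunday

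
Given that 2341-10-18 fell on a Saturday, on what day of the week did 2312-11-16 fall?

Count forward from the earlier date (November 16, 2312) to the later (October 18, 2341):
Day-of-year of November 16, 2312: 321.
Day-of-year of October 18, 2341: 291.
2312 has 366 days, so 366 − 321 = 45 days remain in 2312.
Full years 2313–2340: 21 common + 7 leap = 21×365 + 7×366 = 10227 days.
Total: 45 + 10227 + 291 = 10563 days.
10563 is a multiple of 7, so 2312-11-16 falls on the same weekday: Saturday.

Saturday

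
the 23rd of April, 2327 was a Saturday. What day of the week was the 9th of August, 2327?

April 2327: 30 − 23 = 7 days remain.
Then May (31), June (30), July (31): 31 + 30 + 31 = 92 days.
August 1–9, 2327: 9 days.
Total: 7 + 92 + 9 = 108 days.
108 mod 7 = 3, so 3 days after Saturday is Tuesday.

Tuesday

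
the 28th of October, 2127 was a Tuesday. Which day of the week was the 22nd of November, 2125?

Count forward from the earlier date (November 22, 2125) to the later (October 28, 2127):
November 2125: 30 − 22 = 8 days remain.
Then 22 full months totalling 669 days.
October 1–28, 2127: 28 days.
Total: 8 + 669 + 28 = 705 days.
705 mod 7 = 5, so 5 days before Tuesday is Thursday.

Thursday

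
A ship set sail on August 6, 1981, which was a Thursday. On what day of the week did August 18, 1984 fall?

Saturday

August 6, 1981 → August 6, 1982: 365 days.
August 6, 1982 → August 6, 1983: 365 days.
August 6, 1983 → August 6, 1984: 366 days (1984 is a leap year).
Within August 1984: 18 − 6 = 12 days.
Total: 1108 days.
1108 mod 7 = 2, so 2 days after Thursday is Saturday.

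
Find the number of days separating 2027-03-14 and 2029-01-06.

March 2027: 31 − 14 = 17 days remain.
Then 21 full months totalling 641 days.
January 1–6, 2029: 6 days.
Total: 17 + 641 + 6 = 664 days.

664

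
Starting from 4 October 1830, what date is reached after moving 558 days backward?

25 March 1829

Count 558 days before October 4, 1830:
March 25, 1829 → March 25, 1830: 365 days.
March 1830: 31 − 25 = 6 days remain.
Then April (30), May (31), June (30), July (31), August (31), September (30): 30 + 31 + 30 + 31 + 31 + 30 = 183 days.
October 1–4, 1830: 4 days.
Residual: 193 days.
Total: 558 days.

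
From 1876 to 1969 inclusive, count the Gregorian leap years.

Years divisible by 4: 1876, 1880, …, 1968 — 24 in all.
Of these, 1900 is divisible by 100 but not 400, so not leap.
Leap years: 24 − 1 = 23.

23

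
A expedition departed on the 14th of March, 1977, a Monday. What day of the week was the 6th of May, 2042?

Day-of-year of March 14, 1977: 73.
Day-of-year of May 6, 2042: 126.
1977 has 365 days, so 365 − 73 = 292 days remain in 1977.
Full years 1978–2041: 48 common + 16 leap = 48×365 + 16×366 = 23376 days.
Total: 292 + 23376 + 126 = 23794 days.
23794 mod 7 = 1, so 1 day after Monday is Tuesday.

Tuesday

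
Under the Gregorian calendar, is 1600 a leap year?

1600 is a leap year (divisible by 400).

Yes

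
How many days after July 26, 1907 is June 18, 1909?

693

July 1907: 31 − 26 = 5 days remain.
Then 22 full months totalling 670 days.
June 1–18, 1909: 18 days.
Total: 5 + 670 + 18 = 693 days.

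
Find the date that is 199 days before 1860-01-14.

1859-06-29

Count 199 days before January 14, 1860:
June 1859: 30 − 29 = 1 day remains.
Then July (31), August (31), September (30), October (31), November (30), December (31): 31 + 31 + 30 + 31 + 30 + 31 = 184 days.
January 1–14, 1860: 14 days.
Residual: 199 days.
Total: 199 days.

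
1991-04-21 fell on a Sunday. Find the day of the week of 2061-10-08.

Saturday

From April 21, 1991 to April 21, 2061: 70 years, of which 18 contain a Feb 29 — 52×365 + 18×366 = 25568 days.
(2000 is a leap year (divisible by 400).)
April 2061: 30 − 21 = 9 days remain.
Then May (31), June (30), July (31), August (31), September (30): 31 + 30 + 31 + 31 + 30 = 153 days.
October 1–8, 2061: 8 days.
Residual: 170 days.
Total: 25738 days.
25738 mod 7 = 6, so 6 days after Sunday is Saturday.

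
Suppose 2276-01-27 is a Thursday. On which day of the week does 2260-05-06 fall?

Count forward from the earlier date (May 6, 2260) to the later (January 27, 2276):
From May 6, 2260 to May 6, 2275: 15 years, of which 3 contain a Feb 29 — 12×365 + 3×366 = 5478 days.
May 2275: 31 − 6 = 25 days remain.
Then June (30), July (31), August (31), September (30), October (31), November (30), December (31): 30 + 31 + 31 + 30 + 31 + 30 + 31 = 214 days.
January 1–27, 2276: 27 days.
Residual: 266 days.
Total: 5744 days.
5744 mod 7 = 4, so 4 days before Thursday is Sunday.

Sunday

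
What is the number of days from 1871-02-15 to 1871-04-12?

56

February 1871: 28 − 15 = 13 days remain (1871 is not a leap year, so February has 28 days).
Then March (31): 31 days.
April 1–12, 1871: 12 days.
Total: 13 + 31 + 12 = 56 days.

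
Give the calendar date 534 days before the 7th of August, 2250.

the 19th of February, 2249

Count 534 days before August 7, 2250:
February 2249: 28 − 19 = 9 days remain (2249 is not a leap year, so February has 28 days).
Then 17 full months totalling 518 days.
August 1–7, 2250: 7 days.
Total: 9 + 518 + 7 = 534 days.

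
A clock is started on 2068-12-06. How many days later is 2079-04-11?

3778

From December 6, 2068 to December 6, 2078: 10 years, of which 2 contain a Feb 29 — 8×365 + 2×366 = 3652 days.
December 2078: 31 − 6 = 25 days remain.
Then January (31), February 2079 (28), March (31): 31 + 28 + 31 = 90 days.
April 1–11, 2079: 11 days.
Residual: 126 days.
Total: 3778 days.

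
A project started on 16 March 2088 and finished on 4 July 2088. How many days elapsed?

March 2088: 31 − 16 = 15 days remain.
Then April (30), May (31), June (30): 30 + 31 + 30 = 91 days.
July 1–4, 2088: 4 days.
Total: 15 + 91 + 4 = 110 days.

110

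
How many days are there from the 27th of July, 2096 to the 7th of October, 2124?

Day-of-year of July 27, 2096: 209.
Day-of-year of October 7, 2124: 281.
2096 has 366 days, so 366 − 209 = 157 days remain in 2096.
Full years 2097–2123: 22 common + 5 leap = 22×365 + 5×366 = 9860 days.
Total: 157 + 9860 + 281 = 10298 days.

10298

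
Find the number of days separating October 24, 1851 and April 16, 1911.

Day-of-year of October 24, 1851: 297.
Day-of-year of April 16, 1911: 106.
1851 has 365 days, so 365 − 297 = 68 days remain in 1851.
Full years 1852–1910: 45 common + 14 leap = 45×365 + 14×366 = 21549 days.
Total: 68 + 21549 + 106 = 21723 days.

21723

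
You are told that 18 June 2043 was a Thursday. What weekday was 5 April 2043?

Count forward from the earlier date (April 5, 2043) to the later (June 18, 2043):
April 2043: 30 − 5 = 25 days remain.
Then May (31): 31 days.
June 1–18, 2043: 18 days.
Total: 25 + 31 + 18 = 74 days.
74 mod 7 = 4, so 4 days before Thursday is Sunday.

Sunday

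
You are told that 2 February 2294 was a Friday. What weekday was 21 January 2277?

Count forward from the earlier date (January 21, 2277) to the later (February 2, 2294):
From January 21, 2277 to January 21, 2294: 17 years, of which 4 contain a Feb 29 — 13×365 + 4×366 = 6209 days.
January 2294: 31 − 21 = 10 days remain.
February 1–2, 2294: 2 days (2294 is not a leap year).
Residual: 12 days.
Total: 6221 days.
6221 mod 7 = 5, so 5 days before Friday is Sunday.

Sunday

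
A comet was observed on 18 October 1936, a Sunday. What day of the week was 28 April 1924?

Count forward from the earlier date (April 28, 1924) to the later (October 18, 1936):
From April 28, 1924 to April 28, 1936: 12 years, of which 3 contain a Feb 29 — 9×365 + 3×366 = 4383 days.
April 1936: 30 − 28 = 2 days remain.
Then May (31), June (30), July (31), August (31), September (30): 31 + 30 + 31 + 31 + 30 = 153 days.
October 1–18, 1936: 18 days.
Residual: 173 days.
Total: 4556 days.
4556 mod 7 = 6, so 6 days before Sunday is Monday.

Monday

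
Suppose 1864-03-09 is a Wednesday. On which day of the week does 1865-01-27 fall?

Friday

March 1864: 31 − 9 = 22 days remain.
Then 9 full months totalling 275 days.
January 1–27, 1865: 27 days.
Total: 22 + 275 + 27 = 324 days.
324 mod 7 = 2, so 2 days after Wednesday is Friday.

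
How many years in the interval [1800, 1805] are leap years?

1

Years divisible by 4 in [1800, 1805]: 1800, 1804.
Of these, 1800 is divisible by 100 but not 400, so not leap.
Leap years: 2 − 1 = 1.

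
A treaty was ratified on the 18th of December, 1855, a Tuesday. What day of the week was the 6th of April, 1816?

Saturday

Count forward from the earlier date (April 6, 1816) to the later (December 18, 1855):
Day-of-year of April 6, 1816: 97.
Day-of-year of December 18, 1855: 352.
1816 has 366 days, so 366 − 97 = 269 days remain in 1816.
Full years 1817–1854: 29 common + 9 leap = 29×365 + 9×366 = 13879 days.
Total: 269 + 13879 + 352 = 14500 days.
14500 mod 7 = 3, so 3 days before Tuesday is Saturday.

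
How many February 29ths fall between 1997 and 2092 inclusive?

Years divisible by 4: 2000, 2004, …, 2092 — 24 in all.
2000 is divisible by 400, so still leap.
No century exceptions apply. Count: 24.

24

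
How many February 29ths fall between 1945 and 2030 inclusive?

Years divisible by 4: 1948, 1952, …, 2028 — 21 in all.
2000 is divisible by 400, so still leap.
No century exceptions apply. Count: 21.

21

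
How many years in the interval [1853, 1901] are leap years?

11

Years divisible by 4 in [1853, 1901]: 1856, 1860, 1864, 1868, 1872, 1876, 1880, 1884, 1888, 1892, 1896, 1900.
Of these, 1900 is divisible by 100 but not 400, so not leap.
Leap years: 12 − 1 = 11.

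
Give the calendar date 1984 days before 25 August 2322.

20 March 2317

Count 1984 days before August 25, 2322:
March 20, 2317 → March 20, 2318: 365 days.
March 20, 2318 → March 20, 2319: 365 days.
March 20, 2319 → March 20, 2320: 366 days (2320 is a leap year).
March 20, 2320 → March 20, 2321: 365 days.
March 20, 2321 → March 20, 2322: 365 days.
March 2322: 31 − 20 = 11 days remain.
Then April (30), May (31), June (30), July (31): 30 + 31 + 30 + 31 = 122 days.
August 1–25, 2322: 25 days.
Residual: 158 days.
Total: 1984 days.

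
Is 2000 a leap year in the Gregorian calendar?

Yes

2000 is a leap year (divisible by 400).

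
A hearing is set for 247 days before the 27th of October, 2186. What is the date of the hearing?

the 22nd of February, 2186

Count 247 days before October 27, 2186:
February 2186: 28 − 22 = 6 days remain (2186 is not a leap year, so February has 28 days).
Then March (31), April (30), May (31), June (30), July (31), August (31), September (30): 31 + 30 + 31 + 30 + 31 + 31 + 30 = 214 days.
October 1–27, 2186: 27 days.
Total: 6 + 214 + 27 = 247 days.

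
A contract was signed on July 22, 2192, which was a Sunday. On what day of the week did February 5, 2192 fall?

Count forward from the earlier date (February 5, 2192) to the later (July 22, 2192):
February 2192: 29 − 5 = 24 days remain (2192 is a leap year, so February has 29 days).
Then March (31), April (30), May (31), June (30): 31 + 30 + 31 + 30 = 122 days.
July 1–22, 2192: 22 days.
Total: 24 + 122 + 22 = 168 days.
168 is a multiple of 7, so February 5, 2192 falls on the same weekday: Sunday.

Sunday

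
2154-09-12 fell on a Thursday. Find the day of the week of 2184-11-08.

From September 12, 2154 to September 12, 2184: 30 years, of which 8 contain a Feb 29 — 22×365 + 8×366 = 10958 days.
September 2184: 30 − 12 = 18 days remain.
Then October (31): 31 days.
November 1–8, 2184: 8 days.
Residual: 57 days.
Total: 11015 days.
11015 mod 7 = 4, so 4 days after Thursday is Monday.

Monday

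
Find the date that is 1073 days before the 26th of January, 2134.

the 18th of February, 2131

Count 1073 days before January 26, 2134:
February 18, 2131 → February 18, 2132: 365 days.
February 18, 2132 → February 18, 2133: 366 days (2132 is a leap year).
February 2133: 28 − 18 = 10 days remain (2133 is not a leap year, so February has 28 days).
Then 10 full months totalling 306 days.
January 1–26, 2134: 26 days.
Residual: 342 days.
Total: 1073 days.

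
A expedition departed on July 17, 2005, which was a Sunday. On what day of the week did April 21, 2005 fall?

Thursday

Count forward from the earlier date (April 21, 2005) to the later (July 17, 2005):
April 2005: 30 − 21 = 9 days remain.
Then May (31), June (30): 31 + 30 = 61 days.
July 1–17, 2005: 17 days.
Total: 9 + 61 + 17 = 87 days.
87 mod 7 = 3, so 3 days before Sunday is Thursday.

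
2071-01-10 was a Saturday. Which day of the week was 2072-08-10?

Wednesday

Day-of-year of January 10, 2071: 10.
Day-of-year of August 10, 2072: 223.
2071 has 365 days, so 365 − 10 = 355 days remain in 2071.
Total: 355 + 223 = 578 days.
578 mod 7 = 4, so 4 days after Saturday is Wednesday.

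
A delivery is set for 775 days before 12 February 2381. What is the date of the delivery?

30 December 2378

Count 775 days before February 12, 2381:
December 30, 2378 → December 30, 2379: 365 days.
December 30, 2379 → December 30, 2380: 366 days (2380 is a leap year).
December 2380: 31 − 30 = 1 day remains.
Then January (31): 31 days.
February 1–12, 2381: 12 days (2381 is not a leap year).
Residual: 44 days.
Total: 775 days.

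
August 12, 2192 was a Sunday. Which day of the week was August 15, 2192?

Within August 2192: 15 − 12 = 3 days.
3 mod 7 = 3, so 3 days after Sunday is Wednesday.

Wednesday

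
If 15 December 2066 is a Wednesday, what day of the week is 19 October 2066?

Tuesday

Count forward from the earlier date (October 19, 2066) to the later (December 15, 2066):
October 2066: 31 − 19 = 12 days remain.
Then November (30): 30 days.
December 1–15, 2066: 15 days.
Total: 12 + 30 + 15 = 57 days.
57 mod 7 = 1, so 1 day before Wednesday is Tuesday.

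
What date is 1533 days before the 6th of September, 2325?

the 26th of June, 2321

Count 1533 days before September 6, 2325:
Day-of-year of June 26, 2321: 177.
Day-of-year of September 6, 2325: 249.
2321 has 365 days, so 365 − 177 = 188 days remain in 2321.
Full years: 2322: 365; 2323: 365; 2324: 366. Sum = 1096.
Total: 188 + 1096 + 249 = 1533 days.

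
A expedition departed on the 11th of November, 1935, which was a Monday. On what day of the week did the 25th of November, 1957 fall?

Day-of-year of November 11, 1935: 315.
Day-of-year of November 25, 1957: 329.
1935 has 365 days, so 365 − 315 = 50 days remain in 1935.
Full years 1936–1956: 15 common + 6 leap = 15×365 + 6×366 = 7671 days.
Total: 50 + 7671 + 329 = 8050 days.
8050 is a multiple of 7, so the 25th of November, 1957 falls on the same weekday: Monday.

Monday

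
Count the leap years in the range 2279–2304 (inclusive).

Years divisible by 4 in [2279, 2304]: 2280, 2284, 2288, 2292, 2296, 2300, 2304.
Of these, 2300 is divisible by 100 but not 400, so not leap.
Leap years: 7 − 1 = 6.

6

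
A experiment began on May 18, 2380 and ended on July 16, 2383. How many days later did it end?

May 18, 2380 → May 18, 2381: 365 days.
May 18, 2381 → May 18, 2382: 365 days.
May 18, 2382 → May 18, 2383: 365 days.
May 2383: 31 − 18 = 13 days remain.
Then June (30): 30 days.
July 1–16, 2383: 16 days.
Residual: 59 days.
Total: 1154 days.

1154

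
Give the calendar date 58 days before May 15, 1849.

March 18, 1849

Count 58 days before May 15, 1849:
March 1849: 31 − 18 = 13 days remain.
Then April (30): 30 days.
May 1–15, 1849: 15 days.
Total: 13 + 30 + 15 = 58 days.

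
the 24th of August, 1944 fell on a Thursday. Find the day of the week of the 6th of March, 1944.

Count forward from the earlier date (March 6, 1944) to the later (August 24, 1944):
March 1944: 31 − 6 = 25 days remain.
Then April (30), May (31), June (30), July (31): 30 + 31 + 30 + 31 = 122 days.
August 1–24, 1944: 24 days.
Total: 25 + 122 + 24 = 171 days.
171 mod 7 = 3, so 3 days before Thursday is Monday.

Monday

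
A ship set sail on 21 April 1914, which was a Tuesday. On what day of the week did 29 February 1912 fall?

Thursday

Count forward from the earlier date (February 29, 1912) to the later (April 21, 1914):
February 1912: 29 − 29 = 0 days remain (1912 is a leap year, so February has 29 days).
Then 25 full months totalling 761 days.
April 1–21, 1914: 21 days.
Residual: 782 days.
Total: 782 days.
782 mod 7 = 5, so 5 days before Tuesday is Thursday.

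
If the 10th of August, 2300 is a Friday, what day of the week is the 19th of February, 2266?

Monday

Count forward from the earlier date (February 19, 2266) to the later (August 10, 2300):
Day-of-year of February 19, 2266: 50.
Day-of-year of August 10, 2300: 222.
2266 has 365 days, so 365 − 50 = 315 days remain in 2266.
Full years 2267–2299: 25 common + 8 leap = 25×365 + 8×366 = 12053 days.
Total: 315 + 12053 + 222 = 12590 days.
12590 mod 7 = 4, so 4 days before Friday is Monday.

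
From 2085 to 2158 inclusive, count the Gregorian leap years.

17

Years divisible by 4: 2088, 2092, …, 2156 — 18 in all.
Of these, 2100 is divisible by 100 but not 400, so not leap.
Leap years: 18 − 1 = 17.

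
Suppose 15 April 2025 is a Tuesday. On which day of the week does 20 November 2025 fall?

Thursday

April 2025: 30 − 15 = 15 days remain.
Then May (31), June (30), July (31), August (31), September (30), October (31): 31 + 30 + 31 + 31 + 30 + 31 = 184 days.
November 1–20, 2025: 20 days.
Total: 15 + 184 + 20 = 219 days.
219 mod 7 = 2, so 2 days after Tuesday is Thursday.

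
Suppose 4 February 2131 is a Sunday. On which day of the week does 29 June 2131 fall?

February 2131: 28 − 4 = 24 days remain (2131 is not a leap year, so February has 28 days).
Then March (31), April (30), May (31): 31 + 30 + 31 = 92 days.
June 1–29, 2131: 29 days.
Total: 24 + 92 + 29 = 145 days.
145 mod 7 = 5, so 5 days after Sunday is Friday.

Friday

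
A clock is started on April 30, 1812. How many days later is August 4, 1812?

96

April 1812: 30 − 30 = 0 days remain.
Then May (31), June (30), July (31): 31 + 30 + 31 = 92 days.
August 1–4, 1812: 4 days.
Total: 0 + 92 + 4 = 96 days.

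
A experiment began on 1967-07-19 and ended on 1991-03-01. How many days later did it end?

8626

From July 19, 1967 to July 19, 1990: 23 years, of which 6 contain a Feb 29 — 17×365 + 6×366 = 8401 days.
July 1990: 31 − 19 = 12 days remain.
Then August (31), September (30), October (31), November (30), December (31), January (31), February 1991 (28): 31 + 30 + 31 + 30 + 31 + 31 + 28 = 212 days.
March 1, 1991: 1 day.
Residual: 225 days.
Total: 8626 days.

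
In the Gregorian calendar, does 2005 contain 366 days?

2005 is not a leap year.

No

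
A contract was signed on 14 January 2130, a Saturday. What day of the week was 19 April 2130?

Wednesday

January 2130: 31 − 14 = 17 days remain.
Then February 2130 (28), March (31): 28 + 31 = 59 days.
April 1–19, 2130: 19 days.
Total: 17 + 59 + 19 = 95 days.
95 mod 7 = 4, so 4 days after Saturday is Wednesday.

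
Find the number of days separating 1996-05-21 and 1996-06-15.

May 1996: 31 − 21 = 10 days remain.
June 1–15, 1996: 15 days.
Total: 10 + 15 = 25 days.

25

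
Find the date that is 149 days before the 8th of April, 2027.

the 10th of November, 2026

Count 149 days before April 8, 2027:
November 2026: 30 − 10 = 20 days remain.
Then December (31), January (31), February 2027 (28), March (31): 31 + 31 + 28 + 31 = 121 days.
April 1–8, 2027: 8 days.
Residual: 149 days.
Total: 149 days.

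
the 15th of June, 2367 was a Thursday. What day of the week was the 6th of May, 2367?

Count forward from the earlier date (May 6, 2367) to the later (June 15, 2367):
May 2367: 31 − 6 = 25 days remain.
June 1–15, 2367: 15 days.
Total: 25 + 15 = 40 days.
40 mod 7 = 5, so 5 days before Thursday is Saturday.

Saturday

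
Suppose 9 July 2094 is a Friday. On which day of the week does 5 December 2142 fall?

Wednesday

Day-of-year of July 9, 2094: 190.
Day-of-year of December 5, 2142: 339.
2094 has 365 days, so 365 − 190 = 175 days remain in 2094.
Full years 2095–2141: 36 common + 11 leap = 36×365 + 11×366 = 17166 days.
Total: 175 + 17166 + 339 = 17680 days.
17680 mod 7 = 5, so 5 days after Friday is Wednesday.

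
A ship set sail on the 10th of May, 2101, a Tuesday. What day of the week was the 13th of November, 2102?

Monday

May 10, 2101 → May 10, 2102: 365 days.
May 2102: 31 − 10 = 21 days remain.
Then June (30), July (31), August (31), September (30), October (31): 30 + 31 + 31 + 30 + 31 = 153 days.
November 1–13, 2102: 13 days.
Residual: 187 days.
Total: 552 days.
552 mod 7 = 6, so 6 days after Tuesday is Monday.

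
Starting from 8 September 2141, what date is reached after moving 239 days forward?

5 May 2142

Count 239 days after September 8, 2141:
September 2141: 30 − 8 = 22 days remain.
Then October (31), November (30), December (31), January (31), February 2142 (28), March (31), April (30): 31 + 30 + 31 + 31 + 28 + 31 + 30 = 212 days.
May 1–5, 2142: 5 days.
Residual: 239 days.
Total: 239 days.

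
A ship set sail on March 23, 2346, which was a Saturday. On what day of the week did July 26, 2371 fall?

Day-of-year of March 23, 2346: 82.
Day-of-year of July 26, 2371: 207.
2346 has 365 days, so 365 − 82 = 283 days remain in 2346.
Full years 2347–2370: 18 common + 6 leap = 18×365 + 6×366 = 8766 days.
Total: 283 + 8766 + 207 = 9256 days.
9256 mod 7 = 2, so 2 days after Saturday is Monday.

Monday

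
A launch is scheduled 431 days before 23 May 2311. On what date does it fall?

18 March 2310

Count 431 days before May 23, 2311:
March 18, 2310 → March 18, 2311: 365 days.
March 2311: 31 − 18 = 13 days remain.
Then April (30): 30 days.
May 1–23, 2311: 23 days.
Residual: 66 days.
Total: 431 days.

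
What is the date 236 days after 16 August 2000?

9 April 2001

Count 236 days after August 16, 2000:
Day-of-year of August 16, 2000: 229.
Day-of-year of April 9, 2001: 99.
2000 has 366 days, so 366 − 229 = 137 days remain in 2000.
Total: 137 + 99 = 236 days.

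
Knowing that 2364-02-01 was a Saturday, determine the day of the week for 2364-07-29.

Wednesday

February 2364: 29 − 1 = 28 days remain (2364 is a leap year, so February has 29 days).
Then March (31), April (30), May (31), June (30): 31 + 30 + 31 + 30 = 122 days.
July 1–29, 2364: 29 days.
Total: 28 + 122 + 29 = 179 days.
179 mod 7 = 4, so 4 days after Saturday is Wednesday.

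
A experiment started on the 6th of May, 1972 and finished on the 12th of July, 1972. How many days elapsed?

67

May 1972: 31 − 6 = 25 days remain.
Then June (30): 30 days.
July 1–12, 1972: 12 days.
Total: 25 + 30 + 12 = 67 days.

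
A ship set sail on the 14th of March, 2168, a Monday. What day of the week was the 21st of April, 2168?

March 2168: 31 − 14 = 17 days remain.
April 1–21, 2168: 21 days.
Total: 17 + 21 = 38 days.
38 mod 7 = 3, so 3 days after Monday is Thursday.

Thursday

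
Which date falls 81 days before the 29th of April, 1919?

the 7th of February, 1919

Count 81 days before April 29, 1919:
February 1919: 28 − 7 = 21 days remain (1919 is not a leap year, so February has 28 days).
Then March (31): 31 days.
April 1–29, 1919: 29 days.
Total: 21 + 31 + 29 = 81 days.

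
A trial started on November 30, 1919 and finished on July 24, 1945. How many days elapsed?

Day-of-year of November 30, 1919: 334.
Day-of-year of July 24, 1945: 205.
1919 has 365 days, so 365 − 334 = 31 days remain in 1919.
Full years 1920–1944: 18 common + 7 leap = 18×365 + 7×366 = 9132 days.
Total: 31 + 9132 + 205 = 9368 days.

9368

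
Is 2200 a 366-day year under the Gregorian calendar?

No

2200 is not a leap year (divisible by 100 but not 400).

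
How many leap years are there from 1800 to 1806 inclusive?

1

Years divisible by 4 in [1800, 1806]: 1800, 1804.
Of these, 1800 is divisible by 100 but not 400, so not leap.
Leap years: 2 − 1 = 1.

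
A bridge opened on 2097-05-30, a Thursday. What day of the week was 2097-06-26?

Wednesday

May 2097: 31 − 30 = 1 day remains.
June 1–26, 2097: 26 days.
Total: 1 + 26 = 27 days.
27 mod 7 = 6, so 6 days after Thursday is Wednesday.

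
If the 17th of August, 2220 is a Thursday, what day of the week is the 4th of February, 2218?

Count forward from the earlier date (February 4, 2218) to the later (August 17, 2220):
February 4, 2218 → February 4, 2219: 365 days.
February 4, 2219 → February 4, 2220: 365 days.
February 2220: 29 − 4 = 25 days remain (2220 is a leap year, so February has 29 days).
Then March (31), April (30), May (31), June (30), July (31): 31 + 30 + 31 + 30 + 31 = 153 days.
August 1–17, 2220: 17 days.
Residual: 195 days.
Total: 925 days.
925 mod 7 = 1, so 1 day before Thursday is Wednesday.

Wednesday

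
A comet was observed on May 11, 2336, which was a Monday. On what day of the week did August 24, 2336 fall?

Monday

May 2336: 31 − 11 = 20 days remain.
Then June (30), July (31): 30 + 31 = 61 days.
August 1–24, 2336: 24 days.
Total: 20 + 61 + 24 = 105 days.
105 is a multiple of 7, so August 24, 2336 falls on the same weekday: Monday.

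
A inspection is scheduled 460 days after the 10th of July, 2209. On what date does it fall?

the 13th of October, 2210

Count 460 days after July 10, 2209:
July 10, 2209 → July 10, 2210: 365 days.
July 2210: 31 − 10 = 21 days remain.
Then August (31), September (30): 31 + 30 = 61 days.
October 1–13, 2210: 13 days.
Residual: 95 days.
Total: 460 days.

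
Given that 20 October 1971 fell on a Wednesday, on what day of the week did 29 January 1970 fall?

Count forward from the earlier date (January 29, 1970) to the later (October 20, 1971):
Day-of-year of January 29, 1970: 29.
Day-of-year of October 20, 1971: 293.
1970 has 365 days, so 365 − 29 = 336 days remain in 1970.
Total: 336 + 293 = 629 days.
629 mod 7 = 6, so 6 days before Wednesday is Thursday.

Thursday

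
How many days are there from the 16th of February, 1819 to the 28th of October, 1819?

February 1819: 28 − 16 = 12 days remain (1819 is not a leap year, so February has 28 days).
Then March (31), April (30), May (31), June (30), July (31), August (31), September (30): 31 + 30 + 31 + 30 + 31 + 31 + 30 = 214 days.
October 1–28, 1819: 28 days.
Total: 12 + 214 + 28 = 254 days.

254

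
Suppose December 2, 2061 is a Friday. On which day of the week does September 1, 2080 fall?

Day-of-year of December 2, 2061: 336.
Day-of-year of September 1, 2080: 245.
2061 has 365 days, so 365 − 336 = 29 days remain in 2061.
Full years 2062–2079: 14 common + 4 leap = 14×365 + 4×366 = 6574 days.
Total: 29 + 6574 + 245 = 6848 days.
6848 mod 7 = 2, so 2 days after Friday is Sunday.

Sunday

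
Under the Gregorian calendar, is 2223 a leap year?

2223 is not a leap year.

No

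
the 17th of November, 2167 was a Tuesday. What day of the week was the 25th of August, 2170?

Saturday

November 17, 2167 → November 17, 2168: 366 days (2168 is a leap year).
November 17, 2168 → November 17, 2169: 365 days.
November 2169: 30 − 17 = 13 days remain.
Then December (31), January (31), February 2170 (28), March (31), April (30), May (31), June (30), July (31): 31 + 31 + 28 + 31 + 30 + 31 + 30 + 31 = 243 days.
August 1–25, 2170: 25 days.
Residual: 281 days.
Total: 1012 days.
1012 mod 7 = 4, so 4 days after Tuesday is Saturday.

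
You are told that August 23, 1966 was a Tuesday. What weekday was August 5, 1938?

Friday

Count forward from the earlier date (August 5, 1938) to the later (August 23, 1966):
Day-of-year of August 5, 1938: 217.
Day-of-year of August 23, 1966: 235.
1938 has 365 days, so 365 − 217 = 148 days remain in 1938.
Full years 1939–1965: 20 common + 7 leap = 20×365 + 7×366 = 9862 days.
Total: 148 + 9862 + 235 = 10245 days.
10245 mod 7 = 4, so 4 days before Tuesday is Friday.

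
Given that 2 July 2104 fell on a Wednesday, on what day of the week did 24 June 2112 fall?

From July 2, 2104 to July 2, 2111: 7 years, of which 1 contains a Feb 29 — 6×365 + 1×366 = 2556 days.
July 2111: 31 − 2 = 29 days remain.
Then 10 full months totalling 305 days.
June 1–24, 2112: 24 days.
Residual: 358 days.
Total: 2914 days.
2914 mod 7 = 2, so 2 days after Wednesday is Friday.

Friday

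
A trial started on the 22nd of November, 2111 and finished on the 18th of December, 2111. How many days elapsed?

26

November 2111: 30 − 22 = 8 days remain.
December 1–18, 2111: 18 days.
Total: 8 + 18 = 26 days.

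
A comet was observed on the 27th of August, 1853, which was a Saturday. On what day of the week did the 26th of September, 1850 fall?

Thursday

Count forward from the earlier date (September 26, 1850) to the later (August 27, 1853):
September 26, 1850 → September 26, 1851: 365 days.
September 26, 1851 → September 26, 1852: 366 days (1852 is a leap year).
September 1852: 30 − 26 = 4 days remain.
Then 10 full months totalling 304 days.
August 1–27, 1853: 27 days.
Residual: 335 days.
Total: 1066 days.
1066 mod 7 = 2, so 2 days before Saturday is Thursday.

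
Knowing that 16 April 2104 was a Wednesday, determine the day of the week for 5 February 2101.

Saturday

Count forward from the earlier date (February 5, 2101) to the later (April 16, 2104):
February 5, 2101 → February 5, 2102: 365 days.
February 5, 2102 → February 5, 2103: 365 days.
February 5, 2103 → February 5, 2104: 365 days.
February 2104: 29 − 5 = 24 days remain (2104 is a leap year, so February has 29 days).
Then March (31): 31 days.
April 1–16, 2104: 16 days.
Residual: 71 days.
Total: 1166 days.
1166 mod 7 = 4, so 4 days before Wednesday is Saturday.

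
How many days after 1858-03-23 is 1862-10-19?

1671

Day-of-year of March 23, 1858: 82.
Day-of-year of October 19, 1862: 292.
1858 has 365 days, so 365 − 82 = 283 days remain in 1858.
Full years: 1859: 365; 1860: 366; 1861: 365. Sum = 1096.
Total: 283 + 1096 + 292 = 1671 days.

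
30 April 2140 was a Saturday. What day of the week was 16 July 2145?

Friday

April 30, 2140 → April 30, 2141: 365 days.
April 30, 2141 → April 30, 2142: 365 days.
April 30, 2142 → April 30, 2143: 365 days.
April 30, 2143 → April 30, 2144: 366 days (2144 is a leap year).
April 30, 2144 → April 30, 2145: 365 days.
April 2145: 30 − 30 = 0 days remain.
Then May (31), June (30): 31 + 30 = 61 days.
July 1–16, 2145: 16 days.
Residual: 77 days.
Total: 1903 days.
1903 mod 7 = 6, so 6 days after Saturday is Friday.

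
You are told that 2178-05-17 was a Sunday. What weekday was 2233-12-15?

Sunday

Day-of-year of May 17, 2178: 137.
Day-of-year of December 15, 2233: 349.
2178 has 365 days, so 365 − 137 = 228 days remain in 2178.
Full years 2179–2232: 41 common + 13 leap = 41×365 + 13×366 = 19723 days.
Total: 228 + 19723 + 349 = 20300 days.
20300 is a multiple of 7, so 2233-12-15 falls on the same weekday: Sunday.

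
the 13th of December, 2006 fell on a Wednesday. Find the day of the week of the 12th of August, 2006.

Count forward from the earlier date (August 12, 2006) to the later (December 13, 2006):
August 2006: 31 − 12 = 19 days remain.
Then September (30), October (31), November (30): 30 + 31 + 30 = 91 days.
December 1–13, 2006: 13 days.
Total: 19 + 91 + 13 = 123 days.
123 mod 7 = 4, so 4 days before Wednesday is Saturday.

Saturday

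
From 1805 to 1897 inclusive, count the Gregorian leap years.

Years divisible by 4: 1808, 1812, …, 1896 — 23 in all.
No century exceptions apply. Count: 23.

23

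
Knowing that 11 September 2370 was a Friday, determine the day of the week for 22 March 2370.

Sunday

Count forward from the earlier date (March 22, 2370) to the later (September 11, 2370):
March 2370: 31 − 22 = 9 days remain.
Then April (30), May (31), June (30), July (31), August (31): 30 + 31 + 30 + 31 + 31 = 153 days.
September 1–11, 2370: 11 days.
Total: 9 + 153 + 11 = 173 days.
173 mod 7 = 5, so 5 days before Friday is Sunday.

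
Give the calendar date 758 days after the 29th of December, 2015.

the 25th of January, 2018

Count 758 days after December 29, 2015:
Day-of-year of December 29, 2015: 363.
Day-of-year of January 25, 2018: 25.
2015 has 365 days, so 365 − 363 = 2 days remain in 2015.
Full years: 2016: 366; 2017: 365. Sum = 731.
Total: 2 + 731 + 25 = 758 days.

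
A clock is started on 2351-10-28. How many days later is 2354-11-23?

Day-of-year of October 28, 2351: 301.
Day-of-year of November 23, 2354: 327.
2351 has 365 days, so 365 − 301 = 64 days remain in 2351.
Full years: 2352: 366; 2353: 365. Sum = 731.
Total: 64 + 731 + 327 = 1122 days.

1122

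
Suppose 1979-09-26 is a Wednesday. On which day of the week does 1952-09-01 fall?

Monday

Count forward from the earlier date (September 1, 1952) to the later (September 26, 1979):
From September 1, 1952 to September 1, 1979: 27 years, of which 6 contain a Feb 29 — 21×365 + 6×366 = 9861 days.
Within September 1979: 26 − 1 = 25 days.
Total: 9886 days.
9886 mod 7 = 2, so 2 days before Wednesday is Monday.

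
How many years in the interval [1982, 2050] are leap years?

Years divisible by 4: 1984, 1988, …, 2048 — 17 in all.
2000 is divisible by 400, so still leap.
No century exceptions apply. Count: 17.

17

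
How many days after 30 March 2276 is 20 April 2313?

Day-of-year of March 30, 2276: 90.
Day-of-year of April 20, 2313: 110.
2276 has 366 days, so 366 − 90 = 276 days remain in 2276.
Full years 2277–2312: 28 common + 8 leap = 28×365 + 8×366 = 13148 days.
Total: 276 + 13148 + 110 = 13534 days.

13534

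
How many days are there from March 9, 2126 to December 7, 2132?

Day-of-year of March 9, 2126: 68.
Day-of-year of December 7, 2132: 342.
2126 has 365 days, so 365 − 68 = 297 days remain in 2126.
Full years: 2127: 365; 2128: 366; 2129: 365; 2130: 365; 2131: 365. Sum = 1826.
Total: 297 + 1826 + 342 = 2465 days.

2465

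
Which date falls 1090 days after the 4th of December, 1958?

the 28th of November, 1961

Count 1090 days after December 4, 1958:
Day-of-year of December 4, 1958: 338.
Day-of-year of November 28, 1961: 332.
1958 has 365 days, so 365 − 338 = 27 days remain in 1958.
Full years: 1959: 365; 1960: 366. Sum = 731.
Total: 27 + 731 + 332 = 1090 days.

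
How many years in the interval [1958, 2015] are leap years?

Years divisible by 4: 1960, 1964, …, 2012 — 14 in all.
2000 is divisible by 400, so still leap.
No century exceptions apply. Count: 14.

14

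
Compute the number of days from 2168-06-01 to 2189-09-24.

7785

From June 1, 2168 to June 1, 2189: 21 years, of which 5 contain a Feb 29 — 16×365 + 5×366 = 7670 days.
June 2189: 30 − 1 = 29 days remain.
Then July (31), August (31): 31 + 31 = 62 days.
September 1–24, 2189: 24 days.
Residual: 115 days.
Total: 7785 days.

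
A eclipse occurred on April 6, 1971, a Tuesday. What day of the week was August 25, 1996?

Day-of-year of April 6, 1971: 96.
Day-of-year of August 25, 1996: 238.
1971 has 365 days, so 365 − 96 = 269 days remain in 1971.
Full years 1972–1995: 18 common + 6 leap = 18×365 + 6×366 = 8766 days.
Total: 269 + 8766 + 238 = 9273 days.
9273 mod 7 = 5, so 5 days after Tuesday is Sunday.

Sunday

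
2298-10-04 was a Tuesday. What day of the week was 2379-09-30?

Sunday

From October 4, 2298 to October 4, 2378: 80 years, of which 19 contain a Feb 29 — 61×365 + 19×366 = 29219 days.
(2300 is not a leap year (divisible by 100 but not 400).)
October 2378: 31 − 4 = 27 days remain.
Then 10 full months totalling 304 days.
September 1–30, 2379: 30 days.
Residual: 361 days.
Total: 29580 days.
29580 mod 7 = 5, so 5 days after Tuesday is Sunday.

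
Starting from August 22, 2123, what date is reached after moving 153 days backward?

March 22, 2123

Count 153 days before August 22, 2123:
March 2123: 31 − 22 = 9 days remain.
Then April (30), May (31), June (30), July (31): 30 + 31 + 30 + 31 = 122 days.
August 1–22, 2123: 22 days.
Total: 9 + 122 + 22 = 153 days.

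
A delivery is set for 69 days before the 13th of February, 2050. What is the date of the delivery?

the 6th of December, 2049

Count 69 days before February 13, 2050:
December 2049: 31 − 6 = 25 days remain.
Then January (31): 31 days.
February 1–13, 2050: 13 days (2050 is not a leap year).
Residual: 69 days.
Total: 69 days.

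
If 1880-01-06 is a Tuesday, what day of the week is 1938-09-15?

From January 6, 1880 to January 6, 1938: 58 years, of which 14 contain a Feb 29 — 44×365 + 14×366 = 21184 days.
(1900 is not a leap year (divisible by 100 but not 400).)
January 1938: 31 − 6 = 25 days remain.
Then February 1938 (28), March (31), April (30), May (31), June (30), July (31), August (31): 28 + 31 + 30 + 31 + 30 + 31 + 31 = 212 days.
September 1–15, 1938: 15 days.
Residual: 252 days.
Total: 21436 days.
21436 mod 7 = 2, so 2 days after Tuesday is Thursday.

Thursday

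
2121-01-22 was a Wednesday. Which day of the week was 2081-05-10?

Count forward from the earlier date (May 10, 2081) to the later (January 22, 2121):
Day-of-year of May 10, 2081: 130.
Day-of-year of January 22, 2121: 22.
2081 has 365 days, so 365 − 130 = 235 days remain in 2081.
Full years 2082–2120: 30 common + 9 leap = 30×365 + 9×366 = 14244 days.
Total: 235 + 14244 + 22 = 14501 days.
14501 mod 7 = 4, so 4 days before Wednesday is Saturday.

Saturday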